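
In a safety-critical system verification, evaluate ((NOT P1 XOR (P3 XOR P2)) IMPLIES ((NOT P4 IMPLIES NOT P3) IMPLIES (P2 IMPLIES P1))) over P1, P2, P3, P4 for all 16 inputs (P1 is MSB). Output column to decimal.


Formula: ((NOT P1 XOR (P3 XOR P2)) IMPLIES ((NOT P4 IMPLIES NOT P3) IMPLIES (P2 IMPLIES P1))) over P1, P2, P3, P4 (16 rows)
Evaluate each row (bits = P1,P2,P3,P4, MSB first):
  row 0 [0000]: ((NOT 0 XOR (0 XOR 0)) IMPLIES ((NOT 0 IMPLIES NOT 0) IMPLIES (0 IMPLIES 0))) -> 1
  row 1 [0001]: ((NOT 0 XOR (0 XOR 0)) IMPLIES ((NOT 1 IMPLIES NOT 0) IMPLIES (0 IMPLIES 0))) -> 1
  row 2 [0010]: ((NOT 0 XOR (1 XOR 0)) IMPLIES ((NOT 0 IMPLIES NOT 1) IMPLIES (0 IMPLIES 0))) -> 1
  row 3 [0011]: ((NOT 0 XOR (1 XOR 0)) IMPLIES ((NOT 1 IMPLIES NOT 1) IMPLIES (0 IMPLIES 0))) -> 1
  row 4 [0100]: ((NOT 0 XOR (0 XOR 1)) IMPLIES ((NOT 0 IMPLIES NOT 0) IMPLIES (1 IMPLIES 0))) -> 1
  row 5 [0101]: ((NOT 0 XOR (0 XOR 1)) IMPLIES ((NOT 1 IMPLIES NOT 0) IMPLIES (1 IMPLIES 0))) -> 1
  row 6 [0110]: ((NOT 0 XOR (1 XOR 1)) IMPLIES ((NOT 0 IMPLIES NOT 1) IMPLIES (1 IMPLIES 0))) -> 1
  row 7 [0111]: ((NOT 0 XOR (1 XOR 1)) IMPLIES ((NOT 1 IMPLIES NOT 1) IMPLIES (1 IMPLIES 0))) -> 0
  row 8 [1000]: ((NOT 1 XOR (0 XOR 0)) IMPLIES ((NOT 0 IMPLIES NOT 0) IMPLIES (0 IMPLIES 1))) -> 1
  row 9 [1001]: ((NOT 1 XOR (0 XOR 0)) IMPLIES ((NOT 1 IMPLIES NOT 0) IMPLIES (0 IMPLIES 1))) -> 1
  row 10 [1010]: ((NOT 1 XOR (1 XOR 0)) IMPLIES ((NOT 0 IMPLIES NOT 1) IMPLIES (0 IMPLIES 1))) -> 1
  row 11 [1011]: ((NOT 1 XOR (1 XOR 0)) IMPLIES ((NOT 1 IMPLIES NOT 1) IMPLIES (0 IMPLIES 1))) -> 1
  row 12 [1100]: ((NOT 1 XOR (0 XOR 1)) IMPLIES ((NOT 0 IMPLIES NOT 0) IMPLIES (1 IMPLIES 1))) -> 1
  row 13 [1101]: ((NOT 1 XOR (0 XOR 1)) IMPLIES ((NOT 1 IMPLIES NOT 0) IMPLIES (1 IMPLIES 1))) -> 1
  row 14 [1110]: ((NOT 1 XOR (1 XOR 1)) IMPLIES ((NOT 0 IMPLIES NOT 1) IMPLIES (1 IMPLIES 1))) -> 1
  row 15 [1111]: ((NOT 1 XOR (1 XOR 1)) IMPLIES ((NOT 1 IMPLIES NOT 1) IMPLIES (1 IMPLIES 1))) -> 1
Full result column, 4 rows per line (P1,P2 fixed per line; P3,P4 runs 00..11 left to right):
  rows 0-3 [P1,P2=00]: 1111  = hex F
  rows 4-7 [P1,P2=01]: 1110  = hex E
  rows 8-11 [P1,P2=10]: 1111  = hex F
  rows 12-15 [P1,P2=11]: 1111  = hex F
Output column (row 0 .. row 15) = 1111111011111111
Output column grouped in 4s = 1111 1110 1111 1111 = 0xFEFF
Convert to decimal digit by digit (value = value*16 + digit):
  F -> 15
  15*16 + 14 (E) = 254
  254*16 + 15 (F) = 4079
  4079*16 + 15 (F) = 65279
Decimal = 65279

65279


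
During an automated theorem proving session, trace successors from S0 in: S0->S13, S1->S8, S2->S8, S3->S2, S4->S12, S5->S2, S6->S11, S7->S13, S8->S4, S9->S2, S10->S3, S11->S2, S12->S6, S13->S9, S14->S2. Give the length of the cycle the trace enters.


Trace from S0 until a state repeats:
  S0 -> S13 -> S9 -> S2 -> S8 -> S4 -> S12 -> S6 -> S11 -> S2
S2 first seen at step 3, revisited at step 9.
Cycle length = 9 - 3 = 6

6


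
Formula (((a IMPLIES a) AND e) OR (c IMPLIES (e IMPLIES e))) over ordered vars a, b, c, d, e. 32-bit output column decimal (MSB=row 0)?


Formula: (((a IMPLIES a) AND e) OR (c IMPLIES (e IMPLIES e))) over a, b, c, d, e (32 rows)
Evaluate each row (bits = a,b,c,d,e, MSB first):
  row 0 [00000]: (((0 IMPLIES 0) AND 0) OR (0 IMPLIES (0 IMPLIES 0))) -> 1
  row 1 [00001]: (((0 IMPLIES 0) AND 1) OR (0 IMPLIES (1 IMPLIES 1))) -> 1
  row 2 [00010]: (((0 IMPLIES 0) AND 0) OR (0 IMPLIES (0 IMPLIES 0))) -> 1
  row 3 [00011]: (((0 IMPLIES 0) AND 1) OR (0 IMPLIES (1 IMPLIES 1))) -> 1
  row 4 [00100]: (((0 IMPLIES 0) AND 0) OR (1 IMPLIES (0 IMPLIES 0))) -> 1
  row 5 [00101]: (((0 IMPLIES 0) AND 1) OR (1 IMPLIES (1 IMPLIES 1))) -> 1
  row 6 [00110]: (((0 IMPLIES 0) AND 0) OR (1 IMPLIES (0 IMPLIES 0))) -> 1
  row 7 [00111]: (((0 IMPLIES 0) AND 1) OR (1 IMPLIES (1 IMPLIES 1))) -> 1
  row 8 [01000]: (((0 IMPLIES 0) AND 0) OR (0 IMPLIES (0 IMPLIES 0))) -> 1
  row 9 [01001]: (((0 IMPLIES 0) AND 1) OR (0 IMPLIES (1 IMPLIES 1))) -> 1
  row 10 [01010]: (((0 IMPLIES 0) AND 0) OR (0 IMPLIES (0 IMPLIES 0))) -> 1
  row 11 [01011]: (((0 IMPLIES 0) AND 1) OR (0 IMPLIES (1 IMPLIES 1))) -> 1
  row 12 [01100]: (((0 IMPLIES 0) AND 0) OR (1 IMPLIES (0 IMPLIES 0))) -> 1
  row 13 [01101]: (((0 IMPLIES 0) AND 1) OR (1 IMPLIES (1 IMPLIES 1))) -> 1
  row 14 [01110]: (((0 IMPLIES 0) AND 0) OR (1 IMPLIES (0 IMPLIES 0))) -> 1
  row 15 [01111]: (((0 IMPLIES 0) AND 1) OR (1 IMPLIES (1 IMPLIES 1))) -> 1
  row 16 [10000]: (((1 IMPLIES 1) AND 0) OR (0 IMPLIES (0 IMPLIES 0))) -> 1
  row 17 [10001]: (((1 IMPLIES 1) AND 1) OR (0 IMPLIES (1 IMPLIES 1))) -> 1
  row 18 [10010]: (((1 IMPLIES 1) AND 0) OR (0 IMPLIES (0 IMPLIES 0))) -> 1
  row 19 [10011]: (((1 IMPLIES 1) AND 1) OR (0 IMPLIES (1 IMPLIES 1))) -> 1
  row 20 [10100]: (((1 IMPLIES 1) AND 0) OR (1 IMPLIES (0 IMPLIES 0))) -> 1
  row 21 [10101]: (((1 IMPLIES 1) AND 1) OR (1 IMPLIES (1 IMPLIES 1))) -> 1
  row 22 [10110]: (((1 IMPLIES 1) AND 0) OR (1 IMPLIES (0 IMPLIES 0))) -> 1
  row 23 [10111]: (((1 IMPLIES 1) AND 1) OR (1 IMPLIES (1 IMPLIES 1))) -> 1
  row 24 [11000]: (((1 IMPLIES 1) AND 0) OR (0 IMPLIES (0 IMPLIES 0))) -> 1
  row 25 [11001]: (((1 IMPLIES 1) AND 1) OR (0 IMPLIES (1 IMPLIES 1))) -> 1
  row 26 [11010]: (((1 IMPLIES 1) AND 0) OR (0 IMPLIES (0 IMPLIES 0))) -> 1
  row 27 [11011]: (((1 IMPLIES 1) AND 1) OR (0 IMPLIES (1 IMPLIES 1))) -> 1
  row 28 [11100]: (((1 IMPLIES 1) AND 0) OR (1 IMPLIES (0 IMPLIES 0))) -> 1
  row 29 [11101]: (((1 IMPLIES 1) AND 1) OR (1 IMPLIES (1 IMPLIES 1))) -> 1
  row 30 [11110]: (((1 IMPLIES 1) AND 0) OR (1 IMPLIES (0 IMPLIES 0))) -> 1
  row 31 [11111]: (((1 IMPLIES 1) AND 1) OR (1 IMPLIES (1 IMPLIES 1))) -> 1
Full result column, 4 rows per line (a,b,c fixed per line; d,e runs 00..11 left to right):
  rows 0-3 [a,b,c=000]: 1111  = hex F
  rows 4-7 [a,b,c=001]: 1111  = hex F
  rows 8-11 [a,b,c=010]: 1111  = hex F
  rows 12-15 [a,b,c=011]: 1111  = hex F
  rows 16-19 [a,b,c=100]: 1111  = hex F
  rows 20-23 [a,b,c=101]: 1111  = hex F
  rows 24-27 [a,b,c=110]: 1111  = hex F
  rows 28-31 [a,b,c=111]: 1111  = hex F
Output column (row 0 .. row 31) = 11111111111111111111111111111111
Output column grouped in 4s = 1111 1111 1111 1111 1111 1111 1111 1111 = 0xFFFFFFFF
Convert to decimal digit by digit (value = value*16 + digit):
  F -> 15
  15*16 + 15 (F) = 255
  255*16 + 15 (F) = 4095
  4095*16 + 15 (F) = 65535
  65535*16 + 15 (F) = 1048575
  1048575*16 + 15 (F) = 16777215
  16777215*16 + 15 (F) = 268435455
  268435455*16 + 15 (F) = 4294967295
Decimal = 4294967295

4294967295


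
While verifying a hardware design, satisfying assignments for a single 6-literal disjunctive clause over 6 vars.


Step 1: Total=2^6=64
Step 2: Unsat when all 6 false: 2^0=1
Step 3: Sat=64-1=63

63


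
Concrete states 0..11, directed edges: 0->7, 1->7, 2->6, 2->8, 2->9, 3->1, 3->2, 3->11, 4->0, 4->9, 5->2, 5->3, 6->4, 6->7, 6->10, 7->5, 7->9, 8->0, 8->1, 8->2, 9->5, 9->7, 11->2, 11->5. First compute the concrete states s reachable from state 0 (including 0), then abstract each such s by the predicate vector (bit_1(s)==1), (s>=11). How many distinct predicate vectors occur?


BFS from 0:
Concrete reachable: {0, 1, 2, 3, 4, 5, 6, 7, 8, 9, 10, 11}
Abstract via predicates (bit_1(s)==1), (s>=11):
  (0,0) <- {0, 1, 4, 5, 8, 9}
  (1,0) <- {2, 3, 6, 7, 10}
  (1,1) <- {11}
Distinct abstract states = 3

3


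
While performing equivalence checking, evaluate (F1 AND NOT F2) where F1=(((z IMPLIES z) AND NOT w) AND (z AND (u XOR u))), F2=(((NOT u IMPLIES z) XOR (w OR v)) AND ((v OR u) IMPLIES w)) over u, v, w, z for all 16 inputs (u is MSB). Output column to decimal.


F1 = (((z IMPLIES z) AND NOT w) AND (z AND (u XOR u)))
F2 = (((NOT u IMPLIES z) XOR (w OR v)) AND ((v OR u) IMPLIES w))
Counterexample to F1=>F2 is where F1=1 and F2=0.
Evaluate each row (bits = u,v,w,z, MSB first):
  row 0 [0000]: F1=0 F2=0 -> F1&~F2 -> 0
  row 1 [0001]: F1=0 F2=1 -> F1&~F2 -> 0
  row 2 [0010]: F1=0 F2=1 -> F1&~F2 -> 0
  row 3 [0011]: F1=0 F2=0 -> F1&~F2 -> 0
  row 4 [0100]: F1=0 F2=0 -> F1&~F2 -> 0
  row 5 [0101]: F1=0 F2=0 -> F1&~F2 -> 0
  row 6 [0110]: F1=0 F2=1 -> F1&~F2 -> 0
  row 7 [0111]: F1=0 F2=0 -> F1&~F2 -> 0
  row 8 [1000]: F1=0 F2=0 -> F1&~F2 -> 0
  row 9 [1001]: F1=0 F2=0 -> F1&~F2 -> 0
  row 10 [1010]: F1=0 F2=0 -> F1&~F2 -> 0
  row 11 [1011]: F1=0 F2=0 -> F1&~F2 -> 0
  row 12 [1100]: F1=0 F2=0 -> F1&~F2 -> 0
  row 13 [1101]: F1=0 F2=0 -> F1&~F2 -> 0
  row 14 [1110]: F1=0 F2=0 -> F1&~F2 -> 0
  row 15 [1111]: F1=0 F2=0 -> F1&~F2 -> 0
Full result column, 4 rows per line (u,v fixed per line; w,z runs 00..11 left to right):
  rows 0-3 [u,v=00]: 0000  = hex 0
  rows 4-7 [u,v=01]: 0000  = hex 0
  rows 8-11 [u,v=10]: 0000  = hex 0
  rows 12-15 [u,v=11]: 0000  = hex 0
Counterexample vector (row 0 .. row 15) = 0000000000000000
Output column grouped in 4s = 0000 0000 0000 0000 = 0x0000
Convert to decimal digit by digit (value = value*16 + digit):
  0 -> 0
  0*16 + 0 = 0
  0*16 + 0 = 0
  0*16 + 0 = 0
Decimal = 0

0


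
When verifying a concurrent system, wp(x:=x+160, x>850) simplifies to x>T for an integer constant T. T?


Formula: wp(x:=E, P) = P[E/x] (substitute E for x in postcondition)
Step 1: Postcondition: x>850
Step 2: Substitute x+160 for x: x+160>850
Step 3: Solve for x: x > 850-160 = 690

690


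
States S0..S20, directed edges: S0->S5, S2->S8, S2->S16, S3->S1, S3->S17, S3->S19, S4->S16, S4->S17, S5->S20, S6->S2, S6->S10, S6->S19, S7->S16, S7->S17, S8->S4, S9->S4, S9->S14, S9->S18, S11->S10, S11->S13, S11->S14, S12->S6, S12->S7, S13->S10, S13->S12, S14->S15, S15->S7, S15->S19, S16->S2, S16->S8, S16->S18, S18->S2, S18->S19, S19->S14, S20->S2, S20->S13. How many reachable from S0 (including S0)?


BFS from S0:
  layer 0: {S0}
  layer 1: {S5}
  layer 2: {S20}
  layer 3: {S2, S13}
  layer 4: {S8, S10, S12, S16}
  layer 5: {S4, S6, S7, S18}
  layer 6: {S17, S19}
  layer 7: {S14}
  layer 8: {S15}
Reachable set: {S0, S2, S4, S5, S6, S7, S8, S10, S12, S13, S14, S15, S16, S17, S18, S19, S20}
Count = 17

17


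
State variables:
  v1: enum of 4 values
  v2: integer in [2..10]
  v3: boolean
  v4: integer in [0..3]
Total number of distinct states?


State space = product of domain sizes of all variables.
Domain sizes:
  v1 (enum of 4 values): 4
  v2 (integer in [2..10]): 9
  v3 (boolean): 2
  v4 (integer in [0..3]): 4
Product = 4 * 9 * 2 * 4 = 288

288


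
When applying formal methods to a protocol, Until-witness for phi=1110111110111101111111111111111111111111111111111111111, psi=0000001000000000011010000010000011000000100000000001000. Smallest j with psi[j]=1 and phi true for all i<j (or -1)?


(phi U psi) at 0: need smallest j with psi[j]=1 and phi[i]=1 for all i in [0,j).
Scan from step 0:
  step 0: phi=1, psi=0 -> continue
  step 1: phi=1, psi=0 -> continue
  step 2: phi=1, psi=0 -> continue
  step 3: phi=0 -> phi-prefix broken from here
  step 6: psi=1 but phi already failed -> not a witness
  step 17: psi=1 but phi already failed -> not a witness
  step 18: psi=1 but phi already failed -> not a witness
  step 20: psi=1 but phi already failed -> not a witness
  step 26: psi=1 but phi already failed -> not a witness
  step 32: psi=1 but phi already failed -> not a witness
  step 33: psi=1 but phi already failed -> not a witness
  step 40: psi=1 but phi already failed -> not a witness
  step 51: psi=1 but phi already failed -> not a witness
  end of trace: no witness -> -1
Witness step = -1

-1


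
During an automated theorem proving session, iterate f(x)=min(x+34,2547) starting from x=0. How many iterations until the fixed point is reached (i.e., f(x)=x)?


Step 1: x=0, cap=2547, increment=34
Step 2: x grows by 34 each step until capped at 2547; fixed point is x=2547
Step 3: iterations = ceil(2547/34) = 75

75


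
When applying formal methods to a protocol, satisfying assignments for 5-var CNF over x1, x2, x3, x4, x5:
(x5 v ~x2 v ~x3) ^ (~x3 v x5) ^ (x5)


CNF with 3 clauses over 5 vars (32 assignments).
An assignment satisfies CNF iff every clause has >=1 true literal.
Check each row (bits = x1,x2,x3,x4,x5; clause T/F shown):
  row 0 [00000]: clauses=TTF -> 0
  row 1 [00001]: clauses=TTT -> 1
  row 2 [00010]: clauses=TTF -> 0
  row 3 [00011]: clauses=TTT -> 1
  row 4 [00100]: clauses=TFF -> 0
  row 5 [00101]: clauses=TTT -> 1
  row 6 [00110]: clauses=TFF -> 0
  row 7 [00111]: clauses=TTT -> 1
  row 8 [01000]: clauses=TTF -> 0
  row 9 [01001]: clauses=TTT -> 1
  row 10 [01010]: clauses=TTF -> 0
  row 11 [01011]: clauses=TTT -> 1
  row 12 [01100]: clauses=FFF -> 0
  row 13 [01101]: clauses=TTT -> 1
  row 14 [01110]: clauses=FFF -> 0
  row 15 [01111]: clauses=TTT -> 1
  row 16 [10000]: clauses=TTF -> 0
  row 17 [10001]: clauses=TTT -> 1
  row 18 [10010]: clauses=TTF -> 0
  row 19 [10011]: clauses=TTT -> 1
  row 20 [10100]: clauses=TFF -> 0
  row 21 [10101]: clauses=TTT -> 1
  row 22 [10110]: clauses=TFF -> 0
  row 23 [10111]: clauses=TTT -> 1
  row 24 [11000]: clauses=TTF -> 0
  row 25 [11001]: clauses=TTT -> 1
  row 26 [11010]: clauses=TTF -> 0
  row 27 [11011]: clauses=TTT -> 1
  row 28 [11100]: clauses=FFF -> 0
  row 29 [11101]: clauses=TTT -> 1
  row 30 [11110]: clauses=FFF -> 0
  row 31 [11111]: clauses=TTT -> 1
Full result column, 8 rows per line (x1,x2 fixed per line; x3,x4,x5 runs 000..111 left to right):
  rows 0-7 [x1,x2=00]: 01010101  (ones: 4)
  rows 8-15 [x1,x2=01]: 01010101  (ones: 4)
  rows 16-23 [x1,x2=10]: 01010101  (ones: 4)
  rows 24-31 [x1,x2=11]: 01010101  (ones: 4)
Satisfying assignments = 4+4+4+4 = 16

16


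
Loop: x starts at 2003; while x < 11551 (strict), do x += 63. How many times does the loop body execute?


Step 1: x goes from 2003 toward 11551 by 63; the body runs while x<11551, so iterations = ceil((bound-start)/step)
Step 2: Distance=9548
Step 3: ceil(9548/63)=152

152


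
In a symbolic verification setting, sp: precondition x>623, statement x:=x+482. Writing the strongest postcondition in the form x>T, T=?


Formula: sp(P, x:=E) = exists old_x. (x = E[old_x/x]) AND P[old_x/x] (old_x is the value of x before the assignment; eliminate old_x by solving x = E[old_x/x] for old_x)
Step 1: Precondition P: x>623, i.e. old_x > 623
Step 2: Assignment gives x = old_x + 482, so old_x = x - 482
Step 3: Substitute into P: x - 482 > 623
Step 4: Simplify: x > 623+482 = 1105

1105


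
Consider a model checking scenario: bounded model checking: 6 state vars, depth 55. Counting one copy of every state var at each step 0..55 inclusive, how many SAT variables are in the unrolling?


BMC unrolls to depth k, creating one copy of each state var for steps 0..k.
Step count = 55 + 1 = 56 (steps 0 through 55)
Vars per step = 6
Total = 6 * 56 = 336

336


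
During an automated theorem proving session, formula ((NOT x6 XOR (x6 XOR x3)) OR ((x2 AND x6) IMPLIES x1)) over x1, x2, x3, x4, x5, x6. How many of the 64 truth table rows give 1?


Formula: ((NOT x6 XOR (x6 XOR x3)) OR ((x2 AND x6) IMPLIES x1)) over 6 vars (64 rows)
Evaluate each row (x1, x2, x3, x4, x5, x6 as bits, MSB first):
  row 0 [000000]: ((NOT 0 XOR (0 XOR 0)) OR ((0 AND 0) IMPLIES 0)) -> 1
  row 1 [000001]: ((NOT 1 XOR (1 XOR 0)) OR ((0 AND 1) IMPLIES 0)) -> 1
  row 2 [000010]: ((NOT 0 XOR (0 XOR 0)) OR ((0 AND 0) IMPLIES 0)) -> 1
  row 3 [000011]: ((NOT 1 XOR (1 XOR 0)) OR ((0 AND 1) IMPLIES 0)) -> 1
  row 4 [000100]: ((NOT 0 XOR (0 XOR 0)) OR ((0 AND 0) IMPLIES 0)) -> 1
  (every remaining row is evaluated the same way; all 64 results are listed next)
Full result column, 8 rows per line (x1,x2,x3 fixed per line; x4,x5,x6 runs 000..111 left to right):
  rows 0-7 [x1,x2,x3=000]: 11111111  (ones: 8)
  rows 8-15 [x1,x2,x3=001]: 11111111  (ones: 8)
  rows 16-23 [x1,x2,x3=010]: 11111111  (ones: 8)
  rows 24-31 [x1,x2,x3=011]: 10101010  (ones: 4)
  rows 32-39 [x1,x2,x3=100]: 11111111  (ones: 8)
  rows 40-47 [x1,x2,x3=101]: 11111111  (ones: 8)
  rows 48-55 [x1,x2,x3=110]: 11111111  (ones: 8)
  rows 56-63 [x1,x2,x3=111]: 11111111  (ones: 8)
Count of 1-rows = 8+8+8+4+8+8+8+8 = 60

60


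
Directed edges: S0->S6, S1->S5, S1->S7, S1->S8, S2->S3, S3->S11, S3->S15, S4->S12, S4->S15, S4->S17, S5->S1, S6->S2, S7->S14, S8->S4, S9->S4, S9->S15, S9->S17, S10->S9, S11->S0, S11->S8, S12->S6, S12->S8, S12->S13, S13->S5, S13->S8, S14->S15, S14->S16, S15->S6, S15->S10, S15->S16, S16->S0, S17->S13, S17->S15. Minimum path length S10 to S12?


BFS layer-by-layer from S10:
  dist 0: {S10}
  dist 1: {S9}
  dist 2: {S4, S15, S17}
  dist 3: {S6, S12, S13, S16}
  -> S12 reached at distance 3
Shortest path length = 3

3


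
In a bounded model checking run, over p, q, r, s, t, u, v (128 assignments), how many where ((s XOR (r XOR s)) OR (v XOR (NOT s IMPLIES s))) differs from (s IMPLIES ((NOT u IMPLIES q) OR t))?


F1 = ((s XOR (r XOR s)) OR (v XOR (NOT s IMPLIES s)))
F2 = (s IMPLIES ((NOT u IMPLIES q) OR t))
Evaluate both on each of 128 rows (bits = p,q,r,s,t,u,v):
  row 0 [0000000]: F1=0 F2=1 (differ) -> 1
  row 1 [0000001]: F1=1 F2=1 -> 0
  row 2 [0000010]: F1=0 F2=1 (differ) -> 1
  row 3 [0000011]: F1=1 F2=1 -> 0
  row 4 [0000100]: F1=0 F2=1 (differ) -> 1
  (every remaining row is evaluated the same way; all 128 results are listed next)
Full result column, 8 rows per line (p,q,r,s fixed per line; t,u,v runs 000..111 left to right):
  rows 0-7 [p,q,r,s=0000]: 10101010  (ones: 4)
  rows 8-15 [p,q,r,s=0001]: 10010101  (ones: 4)
  rows 16-23 [p,q,r,s=0010]: 00000000  (ones: 0)
  rows 24-31 [p,q,r,s=0011]: 11000000  (ones: 2)
  rows 32-39 [p,q,r,s=0100]: 10101010  (ones: 4)
  rows 40-47 [p,q,r,s=0101]: 01010101  (ones: 4)
  rows 48-55 [p,q,r,s=0110]: 00000000  (ones: 0)
  rows 56-63 [p,q,r,s=0111]: 00000000  (ones: 0)
  rows 64-71 [p,q,r,s=1000]: 10101010  (ones: 4)
  rows 72-79 [p,q,r,s=1001]: 10010101  (ones: 4)
  rows 80-87 [p,q,r,s=1010]: 00000000  (ones: 0)
  rows 88-95 [p,q,r,s=1011]: 11000000  (ones: 2)
  rows 96-103 [p,q,r,s=1100]: 10101010  (ones: 4)
  rows 104-111 [p,q,r,s=1101]: 01010101  (ones: 4)
  rows 112-119 [p,q,r,s=1110]: 00000000  (ones: 0)
  rows 120-127 [p,q,r,s=1111]: 00000000  (ones: 0)
Disagreements = 4+4+0+2+4+4+0+0+4+4+0+2+4+4+0+0 = 36

36


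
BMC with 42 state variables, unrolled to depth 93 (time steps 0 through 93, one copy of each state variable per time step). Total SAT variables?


BMC unrolls to depth k, creating one copy of each state var for steps 0..k.
Step count = 93 + 1 = 94 (steps 0 through 93)
Vars per step = 42
Total = 42 * 94 = 3948

3948


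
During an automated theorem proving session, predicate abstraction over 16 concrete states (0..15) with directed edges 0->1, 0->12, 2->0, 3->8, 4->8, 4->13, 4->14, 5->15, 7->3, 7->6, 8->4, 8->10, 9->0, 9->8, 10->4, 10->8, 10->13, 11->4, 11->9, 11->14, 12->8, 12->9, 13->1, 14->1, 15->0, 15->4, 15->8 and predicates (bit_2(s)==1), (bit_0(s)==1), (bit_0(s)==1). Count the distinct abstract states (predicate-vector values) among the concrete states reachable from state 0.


BFS from 0:
Concrete reachable: {0, 1, 4, 8, 9, 10, 12, 13, 14}
Abstract via predicates (bit_2(s)==1), (bit_0(s)==1), (bit_0(s)==1):
  (0,0,0) <- {0, 8, 10}
  (0,1,1) <- {1, 9}
  (1,0,0) <- {4, 12, 14}
  (1,1,1) <- {13}
Distinct abstract states = 4

4


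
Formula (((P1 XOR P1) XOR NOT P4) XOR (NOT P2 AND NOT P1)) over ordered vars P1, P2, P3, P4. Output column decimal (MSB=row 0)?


Formula: (((P1 XOR P1) XOR NOT P4) XOR (NOT P2 AND NOT P1)) over P1, P2, P3, P4 (16 rows)
Evaluate each row (bits = P1,P2,P3,P4, MSB first):
  row 0 [0000]: (((0 XOR 0) XOR NOT 0) XOR (NOT 0 AND NOT 0)) -> 0
  row 1 [0001]: (((0 XOR 0) XOR NOT 1) XOR (NOT 0 AND NOT 0)) -> 1
  row 2 [0010]: (((0 XOR 0) XOR NOT 0) XOR (NOT 0 AND NOT 0)) -> 0
  row 3 [0011]: (((0 XOR 0) XOR NOT 1) XOR (NOT 0 AND NOT 0)) -> 1
  row 4 [0100]: (((0 XOR 0) XOR NOT 0) XOR (NOT 1 AND NOT 0)) -> 1
  row 5 [0101]: (((0 XOR 0) XOR NOT 1) XOR (NOT 1 AND NOT 0)) -> 0
  row 6 [0110]: (((0 XOR 0) XOR NOT 0) XOR (NOT 1 AND NOT 0)) -> 1
  row 7 [0111]: (((0 XOR 0) XOR NOT 1) XOR (NOT 1 AND NOT 0)) -> 0
  row 8 [1000]: (((1 XOR 1) XOR NOT 0) XOR (NOT 0 AND NOT 1)) -> 1
  row 9 [1001]: (((1 XOR 1) XOR NOT 1) XOR (NOT 0 AND NOT 1)) -> 0
  row 10 [1010]: (((1 XOR 1) XOR NOT 0) XOR (NOT 0 AND NOT 1)) -> 1
  row 11 [1011]: (((1 XOR 1) XOR NOT 1) XOR (NOT 0 AND NOT 1)) -> 0
  row 12 [1100]: (((1 XOR 1) XOR NOT 0) XOR (NOT 1 AND NOT 1)) -> 1
  row 13 [1101]: (((1 XOR 1) XOR NOT 1) XOR (NOT 1 AND NOT 1)) -> 0
  row 14 [1110]: (((1 XOR 1) XOR NOT 0) XOR (NOT 1 AND NOT 1)) -> 1
  row 15 [1111]: (((1 XOR 1) XOR NOT 1) XOR (NOT 1 AND NOT 1)) -> 0
Full result column, 4 rows per line (P1,P2 fixed per line; P3,P4 runs 00..11 left to right):
  rows 0-3 [P1,P2=00]: 0101  = hex 5
  rows 4-7 [P1,P2=01]: 1010  = hex A
  rows 8-11 [P1,P2=10]: 1010  = hex A
  rows 12-15 [P1,P2=11]: 1010  = hex A
Output column (row 0 .. row 15) = 0101101010101010
Output column grouped in 4s = 0101 1010 1010 1010 = 0x5AAA
Convert to decimal digit by digit (value = value*16 + digit):
  5 -> 5
  5*16 + 10 (A) = 90
  90*16 + 10 (A) = 1450
  1450*16 + 10 (A) = 23210
Decimal = 23210

23210


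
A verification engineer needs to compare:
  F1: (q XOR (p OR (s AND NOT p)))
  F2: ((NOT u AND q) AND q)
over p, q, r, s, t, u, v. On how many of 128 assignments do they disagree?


F1 = (q XOR (p OR (s AND NOT p)))
F2 = ((NOT u AND q) AND q)
Evaluate both on each of 128 rows (bits = p,q,r,s,t,u,v):
  row 0 [0000000]: F1=0 F2=0 -> 0
  row 1 [0000001]: F1=0 F2=0 -> 0
  row 2 [0000010]: F1=0 F2=0 -> 0
  row 3 [0000011]: F1=0 F2=0 -> 0
  row 4 [0000100]: F1=0 F2=0 -> 0
  (every remaining row is evaluated the same way; all 128 results are listed next)
Full result column, 8 rows per line (p,q,r,s fixed per line; t,u,v runs 000..111 left to right):
  rows 0-7 [p,q,r,s=0000]: 00000000  (ones: 0)
  rows 8-15 [p,q,r,s=0001]: 11111111  (ones: 8)
  rows 16-23 [p,q,r,s=0010]: 00000000  (ones: 0)
  rows 24-31 [p,q,r,s=0011]: 11111111  (ones: 8)
  rows 32-39 [p,q,r,s=0100]: 00110011  (ones: 4)
  rows 40-47 [p,q,r,s=0101]: 11001100  (ones: 4)
  rows 48-55 [p,q,r,s=0110]: 00110011  (ones: 4)
  rows 56-63 [p,q,r,s=0111]: 11001100  (ones: 4)
  rows 64-71 [p,q,r,s=1000]: 11111111  (ones: 8)
  rows 72-79 [p,q,r,s=1001]: 11111111  (ones: 8)
  rows 80-87 [p,q,r,s=1010]: 11111111  (ones: 8)
  rows 88-95 [p,q,r,s=1011]: 11111111  (ones: 8)
  rows 96-103 [p,q,r,s=1100]: 11001100  (ones: 4)
  rows 104-111 [p,q,r,s=1101]: 11001100  (ones: 4)
  rows 112-119 [p,q,r,s=1110]: 11001100  (ones: 4)
  rows 120-127 [p,q,r,s=1111]: 11001100  (ones: 4)
Disagreements = 0+8+0+8+4+4+4+4+8+8+8+8+4+4+4+4 = 80

80


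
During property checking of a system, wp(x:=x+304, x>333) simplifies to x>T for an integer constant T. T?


Formula: wp(x:=E, P) = P[E/x] (substitute E for x in postcondition)
Step 1: Postcondition: x>333
Step 2: Substitute x+304 for x: x+304>333
Step 3: Solve for x: x > 333-304 = 29

29


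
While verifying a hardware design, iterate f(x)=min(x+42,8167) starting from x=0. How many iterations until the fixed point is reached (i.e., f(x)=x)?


Step 1: x=0, cap=8167, increment=42
Step 2: x grows by 42 each step until capped at 8167; fixed point is x=8167
Step 3: iterations = ceil(8167/42) = 195

195


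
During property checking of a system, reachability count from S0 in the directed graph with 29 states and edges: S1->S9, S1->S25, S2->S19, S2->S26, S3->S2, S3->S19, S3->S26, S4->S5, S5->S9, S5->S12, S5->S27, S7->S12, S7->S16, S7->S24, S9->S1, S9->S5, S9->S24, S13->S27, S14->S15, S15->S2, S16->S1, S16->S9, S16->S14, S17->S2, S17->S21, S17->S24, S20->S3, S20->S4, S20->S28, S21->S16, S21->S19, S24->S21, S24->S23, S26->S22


BFS from S0:
  layer 0: {S0}
Reachable set: {S0}
Count = 1

1


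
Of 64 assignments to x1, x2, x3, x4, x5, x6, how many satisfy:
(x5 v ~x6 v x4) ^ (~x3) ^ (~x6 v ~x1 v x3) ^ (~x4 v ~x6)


CNF with 4 clauses over 6 vars (64 assignments).
An assignment satisfies CNF iff every clause has >=1 true literal.
Check each row (bits = x1,x2,x3,x4,x5,x6; clause T/F shown):
  row 0 [000000]: clauses=TTTT -> 1
  row 1 [000001]: clauses=FTTT -> 0
  row 2 [000010]: clauses=TTTT -> 1
  row 3 [000011]: clauses=TTTT -> 1
  row 4 [000100]: clauses=TTTT -> 1
  (every remaining row is evaluated the same way; all 64 results are listed next)
Full result column, 8 rows per line (x1,x2,x3 fixed per line; x4,x5,x6 runs 000..111 left to right):
  rows 0-7 [x1,x2,x3=000]: 10111010  (ones: 5)
  rows 8-15 [x1,x2,x3=001]: 00000000  (ones: 0)
  rows 16-23 [x1,x2,x3=010]: 10111010  (ones: 5)
  rows 24-31 [x1,x2,x3=011]: 00000000  (ones: 0)
  rows 32-39 [x1,x2,x3=100]: 10101010  (ones: 4)
  rows 40-47 [x1,x2,x3=101]: 00000000  (ones: 0)
  rows 48-55 [x1,x2,x3=110]: 10101010  (ones: 4)
  rows 56-63 [x1,x2,x3=111]: 00000000  (ones: 0)
Satisfying assignments = 5+0+5+0+4+0+4+0 = 18

18


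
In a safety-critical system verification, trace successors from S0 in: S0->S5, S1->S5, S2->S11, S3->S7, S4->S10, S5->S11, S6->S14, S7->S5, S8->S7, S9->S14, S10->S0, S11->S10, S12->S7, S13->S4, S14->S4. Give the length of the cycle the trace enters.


Trace from S0 until a state repeats:
  S0 -> S5 -> S11 -> S10 -> S0
S0 first seen at step 0, revisited at step 4.
Cycle length = 4 - 0 = 4

4


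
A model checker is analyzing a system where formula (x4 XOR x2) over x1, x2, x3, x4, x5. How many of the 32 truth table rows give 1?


Formula: (x4 XOR x2) over 5 vars (32 rows)
Evaluate each row (x1, x2, x3, x4, x5 as bits, MSB first):
  row 0 [00000]: (0 XOR 0) -> 0
  row 1 [00001]: (0 XOR 0) -> 0
  row 2 [00010]: (1 XOR 0) -> 1
  row 3 [00011]: (1 XOR 0) -> 1
  row 4 [00100]: (0 XOR 0) -> 0
  row 5 [00101]: (0 XOR 0) -> 0
  row 6 [00110]: (1 XOR 0) -> 1
  row 7 [00111]: (1 XOR 0) -> 1
  row 8 [01000]: (0 XOR 1) -> 1
  row 9 [01001]: (0 XOR 1) -> 1
  row 10 [01010]: (1 XOR 1) -> 0
  row 11 [01011]: (1 XOR 1) -> 0
  row 12 [01100]: (0 XOR 1) -> 1
  row 13 [01101]: (0 XOR 1) -> 1
  row 14 [01110]: (1 XOR 1) -> 0
  row 15 [01111]: (1 XOR 1) -> 0
  row 16 [10000]: (0 XOR 0) -> 0
  row 17 [10001]: (0 XOR 0) -> 0
  row 18 [10010]: (1 XOR 0) -> 1
  row 19 [10011]: (1 XOR 0) -> 1
  row 20 [10100]: (0 XOR 0) -> 0
  row 21 [10101]: (0 XOR 0) -> 0
  row 22 [10110]: (1 XOR 0) -> 1
  row 23 [10111]: (1 XOR 0) -> 1
  row 24 [11000]: (0 XOR 1) -> 1
  row 25 [11001]: (0 XOR 1) -> 1
  row 26 [11010]: (1 XOR 1) -> 0
  row 27 [11011]: (1 XOR 1) -> 0
  row 28 [11100]: (0 XOR 1) -> 1
  row 29 [11101]: (0 XOR 1) -> 1
  row 30 [11110]: (1 XOR 1) -> 0
  row 31 [11111]: (1 XOR 1) -> 0
Full result column, 8 rows per line (x1,x2 fixed per line; x3,x4,x5 runs 000..111 left to right):
  rows 0-7 [x1,x2=00]: 00110011  (ones: 4)
  rows 8-15 [x1,x2=01]: 11001100  (ones: 4)
  rows 16-23 [x1,x2=10]: 00110011  (ones: 4)
  rows 24-31 [x1,x2=11]: 11001100  (ones: 4)
Count of 1-rows = 4+4+4+4 = 16

16


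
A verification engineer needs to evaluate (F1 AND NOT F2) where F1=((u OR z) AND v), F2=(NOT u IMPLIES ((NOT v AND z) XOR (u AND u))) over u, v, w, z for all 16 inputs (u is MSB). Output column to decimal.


F1 = ((u OR z) AND v)
F2 = (NOT u IMPLIES ((NOT v AND z) XOR (u AND u)))
Counterexample to F1=>F2 is where F1=1 and F2=0.
Evaluate each row (bits = u,v,w,z, MSB first):
  row 0 [0000]: F1=0 F2=0 -> F1&~F2 -> 0
  row 1 [0001]: F1=0 F2=1 -> F1&~F2 -> 0
  row 2 [0010]: F1=0 F2=0 -> F1&~F2 -> 0
  row 3 [0011]: F1=0 F2=1 -> F1&~F2 -> 0
  row 4 [0100]: F1=0 F2=0 -> F1&~F2 -> 0
  row 5 [0101]: F1=1 F2=0 -> F1&~F2 -> 1
  row 6 [0110]: F1=0 F2=0 -> F1&~F2 -> 0
  row 7 [0111]: F1=1 F2=0 -> F1&~F2 -> 1
  row 8 [1000]: F1=0 F2=1 -> F1&~F2 -> 0
  row 9 [1001]: F1=0 F2=1 -> F1&~F2 -> 0
  row 10 [1010]: F1=0 F2=1 -> F1&~F2 -> 0
  row 11 [1011]: F1=0 F2=1 -> F1&~F2 -> 0
  row 12 [1100]: F1=1 F2=1 -> F1&~F2 -> 0
  row 13 [1101]: F1=1 F2=1 -> F1&~F2 -> 0
  row 14 [1110]: F1=1 F2=1 -> F1&~F2 -> 0
  row 15 [1111]: F1=1 F2=1 -> F1&~F2 -> 0
Full result column, 4 rows per line (u,v fixed per line; w,z runs 00..11 left to right):
  rows 0-3 [u,v=00]: 0000  = hex 0
  rows 4-7 [u,v=01]: 0101  = hex 5
  rows 8-11 [u,v=10]: 0000  = hex 0
  rows 12-15 [u,v=11]: 0000  = hex 0
Counterexample vector (row 0 .. row 15) = 0000010100000000
Output column grouped in 4s = 0000 0101 0000 0000 = 0x0500
Convert to decimal digit by digit (value = value*16 + digit):
  0 -> 0
  0*16 + 5 = 5
  5*16 + 0 = 80
  80*16 + 0 = 1280
Decimal = 1280

1280


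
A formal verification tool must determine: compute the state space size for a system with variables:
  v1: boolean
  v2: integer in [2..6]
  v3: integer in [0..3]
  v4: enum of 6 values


State space = product of domain sizes of all variables.
Domain sizes:
  v1 (boolean): 2
  v2 (integer in [2..6]): 5
  v3 (integer in [0..3]): 4
  v4 (enum of 6 values): 6
Product = 2 * 5 * 4 * 6 = 240

240


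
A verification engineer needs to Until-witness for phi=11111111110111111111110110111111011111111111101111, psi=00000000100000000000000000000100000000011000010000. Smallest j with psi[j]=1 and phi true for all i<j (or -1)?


(phi U psi) at 0: need smallest j with psi[j]=1 and phi[i]=1 for all i in [0,j).
Scan from step 0:
  step 0: phi=1, psi=0 -> continue
  step 1: phi=1, psi=0 -> continue
  step 2: phi=1, psi=0 -> continue
  step 3: phi=1, psi=0 -> continue
  step 8: psi=1 and phi held for [0,8) -> witness found
Witness step = 8

8


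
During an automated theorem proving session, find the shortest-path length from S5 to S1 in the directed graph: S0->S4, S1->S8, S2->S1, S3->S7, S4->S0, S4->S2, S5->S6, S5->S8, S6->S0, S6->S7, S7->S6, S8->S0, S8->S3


BFS layer-by-layer from S5:
  dist 0: {S5}
  dist 1: {S6, S8}
  dist 2: {S0, S3, S7}
  dist 3: {S4}
  dist 4: {S2}
  dist 5: {S1}
  -> S1 reached at distance 5
Shortest path length = 5

5


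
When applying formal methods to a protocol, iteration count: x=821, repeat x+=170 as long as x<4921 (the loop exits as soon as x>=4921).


Step 1: x goes from 821 toward 4921 by 170; the body runs while x<4921, so iterations = ceil((bound-start)/step)
Step 2: Distance=4100
Step 3: ceil(4100/170)=25

25


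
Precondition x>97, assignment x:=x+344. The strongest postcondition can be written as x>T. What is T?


Formula: sp(P, x:=E) = exists old_x. (x = E[old_x/x]) AND P[old_x/x] (old_x is the value of x before the assignment; eliminate old_x by solving x = E[old_x/x] for old_x)
Step 1: Precondition P: x>97, i.e. old_x > 97
Step 2: Assignment gives x = old_x + 344, so old_x = x - 344
Step 3: Substitute into P: x - 344 > 97
Step 4: Simplify: x > 97+344 = 441

441


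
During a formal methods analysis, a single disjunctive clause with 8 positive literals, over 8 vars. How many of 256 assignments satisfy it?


Step 1: Total=2^8=256
Step 2: Unsat when all 8 false: 2^0=1
Step 3: Sat=256-1=255

255


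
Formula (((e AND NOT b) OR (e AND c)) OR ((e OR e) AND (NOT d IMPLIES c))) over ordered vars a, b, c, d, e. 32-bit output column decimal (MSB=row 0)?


Formula: (((e AND NOT b) OR (e AND c)) OR ((e OR e) AND (NOT d IMPLIES c))) over a, b, c, d, e (32 rows)
Evaluate each row (bits = a,b,c,d,e, MSB first):
  row 0 [00000]: (((0 AND NOT 0) OR (0 AND 0)) OR ((0 OR 0) AND (NOT 0 IMPLIES 0))) -> 0
  row 1 [00001]: (((1 AND NOT 0) OR (1 AND 0)) OR ((1 OR 1) AND (NOT 0 IMPLIES 0))) -> 1
  row 2 [00010]: (((0 AND NOT 0) OR (0 AND 0)) OR ((0 OR 0) AND (NOT 1 IMPLIES 0))) -> 0
  row 3 [00011]: (((1 AND NOT 0) OR (1 AND 0)) OR ((1 OR 1) AND (NOT 1 IMPLIES 0))) -> 1
  row 4 [00100]: (((0 AND NOT 0) OR (0 AND 1)) OR ((0 OR 0) AND (NOT 0 IMPLIES 1))) -> 0
  row 5 [00101]: (((1 AND NOT 0) OR (1 AND 1)) OR ((1 OR 1) AND (NOT 0 IMPLIES 1))) -> 1
  row 6 [00110]: (((0 AND NOT 0) OR (0 AND 1)) OR ((0 OR 0) AND (NOT 1 IMPLIES 1))) -> 0
  row 7 [00111]: (((1 AND NOT 0) OR (1 AND 1)) OR ((1 OR 1) AND (NOT 1 IMPLIES 1))) -> 1
  row 8 [01000]: (((0 AND NOT 1) OR (0 AND 0)) OR ((0 OR 0) AND (NOT 0 IMPLIES 0))) -> 0
  row 9 [01001]: (((1 AND NOT 1) OR (1 AND 0)) OR ((1 OR 1) AND (NOT 0 IMPLIES 0))) -> 0
  row 10 [01010]: (((0 AND NOT 1) OR (0 AND 0)) OR ((0 OR 0) AND (NOT 1 IMPLIES 0))) -> 0
  row 11 [01011]: (((1 AND NOT 1) OR (1 AND 0)) OR ((1 OR 1) AND (NOT 1 IMPLIES 0))) -> 1
  row 12 [01100]: (((0 AND NOT 1) OR (0 AND 1)) OR ((0 OR 0) AND (NOT 0 IMPLIES 1))) -> 0
  row 13 [01101]: (((1 AND NOT 1) OR (1 AND 1)) OR ((1 OR 1) AND (NOT 0 IMPLIES 1))) -> 1
  row 14 [01110]: (((0 AND NOT 1) OR (0 AND 1)) OR ((0 OR 0) AND (NOT 1 IMPLIES 1))) -> 0
  row 15 [01111]: (((1 AND NOT 1) OR (1 AND 1)) OR ((1 OR 1) AND (NOT 1 IMPLIES 1))) -> 1
  row 16 [10000]: (((0 AND NOT 0) OR (0 AND 0)) OR ((0 OR 0) AND (NOT 0 IMPLIES 0))) -> 0
  row 17 [10001]: (((1 AND NOT 0) OR (1 AND 0)) OR ((1 OR 1) AND (NOT 0 IMPLIES 0))) -> 1
  row 18 [10010]: (((0 AND NOT 0) OR (0 AND 0)) OR ((0 OR 0) AND (NOT 1 IMPLIES 0))) -> 0
  row 19 [10011]: (((1 AND NOT 0) OR (1 AND 0)) OR ((1 OR 1) AND (NOT 1 IMPLIES 0))) -> 1
  row 20 [10100]: (((0 AND NOT 0) OR (0 AND 1)) OR ((0 OR 0) AND (NOT 0 IMPLIES 1))) -> 0
  row 21 [10101]: (((1 AND NOT 0) OR (1 AND 1)) OR ((1 OR 1) AND (NOT 0 IMPLIES 1))) -> 1
  row 22 [10110]: (((0 AND NOT 0) OR (0 AND 1)) OR ((0 OR 0) AND (NOT 1 IMPLIES 1))) -> 0
  row 23 [10111]: (((1 AND NOT 0) OR (1 AND 1)) OR ((1 OR 1) AND (NOT 1 IMPLIES 1))) -> 1
  row 24 [11000]: (((0 AND NOT 1) OR (0 AND 0)) OR ((0 OR 0) AND (NOT 0 IMPLIES 0))) -> 0
  row 25 [11001]: (((1 AND NOT 1) OR (1 AND 0)) OR ((1 OR 1) AND (NOT 0 IMPLIES 0))) -> 0
  row 26 [11010]: (((0 AND NOT 1) OR (0 AND 0)) OR ((0 OR 0) AND (NOT 1 IMPLIES 0))) -> 0
  row 27 [11011]: (((1 AND NOT 1) OR (1 AND 0)) OR ((1 OR 1) AND (NOT 1 IMPLIES 0))) -> 1
  row 28 [11100]: (((0 AND NOT 1) OR (0 AND 1)) OR ((0 OR 0) AND (NOT 0 IMPLIES 1))) -> 0
  row 29 [11101]: (((1 AND NOT 1) OR (1 AND 1)) OR ((1 OR 1) AND (NOT 0 IMPLIES 1))) -> 1
  row 30 [11110]: (((0 AND NOT 1) OR (0 AND 1)) OR ((0 OR 0) AND (NOT 1 IMPLIES 1))) -> 0
  row 31 [11111]: (((1 AND NOT 1) OR (1 AND 1)) OR ((1 OR 1) AND (NOT 1 IMPLIES 1))) -> 1
Full result column, 4 rows per line (a,b,c fixed per line; d,e runs 00..11 left to right):
  rows 0-3 [a,b,c=000]: 0101  = hex 5
  rows 4-7 [a,b,c=001]: 0101  = hex 5
  rows 8-11 [a,b,c=010]: 0001  = hex 1
  rows 12-15 [a,b,c=011]: 0101  = hex 5
  rows 16-19 [a,b,c=100]: 0101  = hex 5
  rows 20-23 [a,b,c=101]: 0101  = hex 5
  rows 24-27 [a,b,c=110]: 0001  = hex 1
  rows 28-31 [a,b,c=111]: 0101  = hex 5
Output column (row 0 .. row 31) = 01010101000101010101010100010101
Output column grouped in 4s = 0101 0101 0001 0101 0101 0101 0001 0101 = 0x55155515
Convert to decimal digit by digit (value = value*16 + digit):
  5 -> 5
  5*16 + 5 = 85
  85*16 + 1 = 1361
  1361*16 + 5 = 21781
  21781*16 + 5 = 348501
  348501*16 + 5 = 5576021
  5576021*16 + 1 = 89216337
  89216337*16 + 5 = 1427461397
Decimal = 1427461397

1427461397


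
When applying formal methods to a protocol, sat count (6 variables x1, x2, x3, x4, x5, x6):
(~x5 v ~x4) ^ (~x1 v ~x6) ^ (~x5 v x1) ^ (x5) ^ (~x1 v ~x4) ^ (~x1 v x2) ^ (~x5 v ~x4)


CNF with 7 clauses over 6 vars (64 assignments).
An assignment satisfies CNF iff every clause has >=1 true literal.
Check each row (bits = x1,x2,x3,x4,x5,x6; clause T/F shown):
  row 0 [000000]: clauses=TTTFTTT -> 0
  row 1 [000001]: clauses=TTTFTTT -> 0
  row 2 [000010]: clauses=TTFTTTT -> 0
  row 3 [000011]: clauses=TTFTTTT -> 0
  row 4 [000100]: clauses=TTTFTTT -> 0
  (every remaining row is evaluated the same way; all 64 results are listed next)
Full result column, 8 rows per line (x1,x2,x3 fixed per line; x4,x5,x6 runs 000..111 left to right):
  rows 0-7 [x1,x2,x3=000]: 00000000  (ones: 0)
  rows 8-15 [x1,x2,x3=001]: 00000000  (ones: 0)
  rows 16-23 [x1,x2,x3=010]: 00000000  (ones: 0)
  rows 24-31 [x1,x2,x3=011]: 00000000  (ones: 0)
  rows 32-39 [x1,x2,x3=100]: 00000000  (ones: 0)
  rows 40-47 [x1,x2,x3=101]: 00000000  (ones: 0)
  rows 48-55 [x1,x2,x3=110]: 00100000  (ones: 1)
  rows 56-63 [x1,x2,x3=111]: 00100000  (ones: 1)
Satisfying assignments = 0+0+0+0+0+0+1+1 = 2

2


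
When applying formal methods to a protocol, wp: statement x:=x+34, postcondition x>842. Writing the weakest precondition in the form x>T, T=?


Formula: wp(x:=E, P) = P[E/x] (substitute E for x in postcondition)
Step 1: Postcondition: x>842
Step 2: Substitute x+34 for x: x+34>842
Step 3: Solve for x: x > 842-34 = 808

808


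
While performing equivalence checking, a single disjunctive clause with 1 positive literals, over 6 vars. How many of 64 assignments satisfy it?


Step 1: Total=2^6=64
Step 2: Unsat when all 1 false: 2^5=32
Step 3: Sat=64-32=32

32


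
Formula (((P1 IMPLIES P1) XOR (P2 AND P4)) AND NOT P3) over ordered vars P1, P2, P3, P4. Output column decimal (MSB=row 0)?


Formula: (((P1 IMPLIES P1) XOR (P2 AND P4)) AND NOT P3) over P1, P2, P3, P4 (16 rows)
Evaluate each row (bits = P1,P2,P3,P4, MSB first):
  row 0 [0000]: (((0 IMPLIES 0) XOR (0 AND 0)) AND NOT 0) -> 1
  row 1 [0001]: (((0 IMPLIES 0) XOR (0 AND 1)) AND NOT 0) -> 1
  row 2 [0010]: (((0 IMPLIES 0) XOR (0 AND 0)) AND NOT 1) -> 0
  row 3 [0011]: (((0 IMPLIES 0) XOR (0 AND 1)) AND NOT 1) -> 0
  row 4 [0100]: (((0 IMPLIES 0) XOR (1 AND 0)) AND NOT 0) -> 1
  row 5 [0101]: (((0 IMPLIES 0) XOR (1 AND 1)) AND NOT 0) -> 0
  row 6 [0110]: (((0 IMPLIES 0) XOR (1 AND 0)) AND NOT 1) -> 0
  row 7 [0111]: (((0 IMPLIES 0) XOR (1 AND 1)) AND NOT 1) -> 0
  row 8 [1000]: (((1 IMPLIES 1) XOR (0 AND 0)) AND NOT 0) -> 1
  row 9 [1001]: (((1 IMPLIES 1) XOR (0 AND 1)) AND NOT 0) -> 1
  row 10 [1010]: (((1 IMPLIES 1) XOR (0 AND 0)) AND NOT 1) -> 0
  row 11 [1011]: (((1 IMPLIES 1) XOR (0 AND 1)) AND NOT 1) -> 0
  row 12 [1100]: (((1 IMPLIES 1) XOR (1 AND 0)) AND NOT 0) -> 1
  row 13 [1101]: (((1 IMPLIES 1) XOR (1 AND 1)) AND NOT 0) -> 0
  row 14 [1110]: (((1 IMPLIES 1) XOR (1 AND 0)) AND NOT 1) -> 0
  row 15 [1111]: (((1 IMPLIES 1) XOR (1 AND 1)) AND NOT 1) -> 0
Full result column, 4 rows per line (P1,P2 fixed per line; P3,P4 runs 00..11 left to right):
  rows 0-3 [P1,P2=00]: 1100  = hex C
  rows 4-7 [P1,P2=01]: 1000  = hex 8
  rows 8-11 [P1,P2=10]: 1100  = hex C
  rows 12-15 [P1,P2=11]: 1000  = hex 8
Output column (row 0 .. row 15) = 1100100011001000
Output column grouped in 4s = 1100 1000 1100 1000 = 0xC8C8
Convert to decimal digit by digit (value = value*16 + digit):
  C -> 12
  12*16 + 8 = 200
  200*16 + 12 (C) = 3212
  3212*16 + 8 = 51400
Decimal = 51400

51400


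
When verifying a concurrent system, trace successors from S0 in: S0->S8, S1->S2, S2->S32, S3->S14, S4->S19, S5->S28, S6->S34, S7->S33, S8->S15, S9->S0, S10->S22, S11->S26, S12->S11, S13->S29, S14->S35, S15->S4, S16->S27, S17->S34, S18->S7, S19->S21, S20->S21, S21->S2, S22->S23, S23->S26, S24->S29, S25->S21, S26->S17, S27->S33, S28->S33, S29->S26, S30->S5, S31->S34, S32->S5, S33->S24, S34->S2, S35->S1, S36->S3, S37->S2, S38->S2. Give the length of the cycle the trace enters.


Trace from S0 until a state repeats:
  S0 -> S8 -> S15 -> S4 -> S19 -> S21 -> S2 -> S32 -> S5 -> S28 -> S33 -> S24 -> S29 -> S26 -> S17 -> S34 -> S2
S2 first seen at step 6, revisited at step 16.
Cycle length = 16 - 6 = 10

10


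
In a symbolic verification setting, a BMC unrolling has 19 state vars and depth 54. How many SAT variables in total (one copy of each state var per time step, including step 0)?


BMC unrolls to depth k, creating one copy of each state var for steps 0..k.
Step count = 54 + 1 = 55 (steps 0 through 54)
Vars per step = 19
Total = 19 * 55 = 1045

1045


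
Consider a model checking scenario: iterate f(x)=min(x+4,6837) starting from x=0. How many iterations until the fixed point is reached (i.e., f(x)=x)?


Step 1: x=0, cap=6837, increment=4
Step 2: x grows by 4 each step until capped at 6837; fixed point is x=6837
Step 3: iterations = ceil(6837/4) = 1710

1710


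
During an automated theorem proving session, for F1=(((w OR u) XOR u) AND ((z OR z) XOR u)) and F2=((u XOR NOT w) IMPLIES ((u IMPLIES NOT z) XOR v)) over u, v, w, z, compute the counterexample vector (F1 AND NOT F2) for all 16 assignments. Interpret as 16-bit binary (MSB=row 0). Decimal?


F1 = (((w OR u) XOR u) AND ((z OR z) XOR u))
F2 = ((u XOR NOT w) IMPLIES ((u IMPLIES NOT z) XOR v))
Counterexample to F1=>F2 is where F1=1 and F2=0.
Evaluate each row (bits = u,v,w,z, MSB first):
  row 0 [0000]: F1=0 F2=1 -> F1&~F2 -> 0
  row 1 [0001]: F1=0 F2=1 -> F1&~F2 -> 0
  row 2 [0010]: F1=0 F2=1 -> F1&~F2 -> 0
  row 3 [0011]: F1=1 F2=1 -> F1&~F2 -> 0
  row 4 [0100]: F1=0 F2=0 -> F1&~F2 -> 0
  row 5 [0101]: F1=0 F2=0 -> F1&~F2 -> 0
  row 6 [0110]: F1=0 F2=1 -> F1&~F2 -> 0
  row 7 [0111]: F1=1 F2=1 -> F1&~F2 -> 0
  row 8 [1000]: F1=0 F2=1 -> F1&~F2 -> 0
  row 9 [1001]: F1=0 F2=1 -> F1&~F2 -> 0
  row 10 [1010]: F1=0 F2=1 -> F1&~F2 -> 0
  row 11 [1011]: F1=0 F2=0 -> F1&~F2 -> 0
  row 12 [1100]: F1=0 F2=1 -> F1&~F2 -> 0
  row 13 [1101]: F1=0 F2=1 -> F1&~F2 -> 0
  row 14 [1110]: F1=0 F2=0 -> F1&~F2 -> 0
  row 15 [1111]: F1=0 F2=1 -> F1&~F2 -> 0
Full result column, 4 rows per line (u,v fixed per line; w,z runs 00..11 left to right):
  rows 0-3 [u,v=00]: 0000  = hex 0
  rows 4-7 [u,v=01]: 0000  = hex 0
  rows 8-11 [u,v=10]: 0000  = hex 0
  rows 12-15 [u,v=11]: 0000  = hex 0
Counterexample vector (row 0 .. row 15) = 0000000000000000
Output column grouped in 4s = 0000 0000 0000 0000 = 0x0000
Convert to decimal digit by digit (value = value*16 + digit):
  0 -> 0
  0*16 + 0 = 0
  0*16 + 0 = 0
  0*16 + 0 = 0
Decimal = 0

0
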